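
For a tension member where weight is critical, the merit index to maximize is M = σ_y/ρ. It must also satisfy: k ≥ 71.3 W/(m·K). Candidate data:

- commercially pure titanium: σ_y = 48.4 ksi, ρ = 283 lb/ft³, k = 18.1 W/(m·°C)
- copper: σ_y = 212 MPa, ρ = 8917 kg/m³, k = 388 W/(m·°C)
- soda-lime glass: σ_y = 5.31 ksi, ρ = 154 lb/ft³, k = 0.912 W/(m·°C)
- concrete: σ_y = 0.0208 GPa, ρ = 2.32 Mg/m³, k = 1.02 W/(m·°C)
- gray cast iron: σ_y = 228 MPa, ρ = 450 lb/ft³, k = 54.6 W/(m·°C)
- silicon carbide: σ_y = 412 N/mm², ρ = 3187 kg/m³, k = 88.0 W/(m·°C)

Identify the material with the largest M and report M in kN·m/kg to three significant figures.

silicon carbide, M = 129 kN·m/kg

Screen on constraints: k ≥ 71.3 W/(m·K). Survivors: copper, silicon carbide.
Putting every candidate on a common basis:
  copper: σ_y = 212.0 MPa, ρ = 8917 kg/m³
  silicon carbide: σ_y = 412.0 MPa, ρ = 3187 kg/m³
  silicon carbide: M = 129 kN·m/kg
  copper: M = 23.8 kN·m/kg
The maximum is for silicon carbide.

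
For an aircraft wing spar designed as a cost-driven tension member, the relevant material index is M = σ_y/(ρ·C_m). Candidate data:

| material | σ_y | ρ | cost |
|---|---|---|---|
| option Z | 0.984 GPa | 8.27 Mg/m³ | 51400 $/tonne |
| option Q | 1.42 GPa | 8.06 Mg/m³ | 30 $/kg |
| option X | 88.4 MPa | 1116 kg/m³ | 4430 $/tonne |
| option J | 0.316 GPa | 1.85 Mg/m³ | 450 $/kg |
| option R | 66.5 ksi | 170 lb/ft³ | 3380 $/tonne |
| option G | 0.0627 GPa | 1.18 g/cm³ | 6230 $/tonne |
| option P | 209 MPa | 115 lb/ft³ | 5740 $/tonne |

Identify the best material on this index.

After converting to SI:
  option Z: σ_y = 984.0 MPa, ρ = 8270 kg/m³, cost = 51.40 $/kg
  option Q: σ_y = 1420 MPa, ρ = 8060 kg/m³, cost = 30.00 $/kg
  option X: σ_y = 88.40 MPa, ρ = 1116 kg/m³, cost = 4.430 $/kg
  option J: σ_y = 316.0 MPa, ρ = 1850 kg/m³, cost = 450.0 $/kg
  option R: σ_y = 458.5 MPa, ρ = 2723 kg/m³, cost = 3.380 $/kg
  option G: σ_y = 62.70 MPa, ρ = 1180 kg/m³, cost = 6.230 $/kg
  option P: σ_y = 209.0 MPa, ρ = 1842 kg/m³, cost = 5.740 $/kg
  option R: M = 49.8 kN·m per $
  option P: M = 19.8 kN·m per $
  option X: M = 17.9 kN·m per $
  option G: M = 8.53 kN·m per $
  option Q: M = 5.87 kN·m per $
  option Z: M = 2.31 kN·m per $
  option J: M = 0.380 kN·m per $
Option R has the largest M.

option R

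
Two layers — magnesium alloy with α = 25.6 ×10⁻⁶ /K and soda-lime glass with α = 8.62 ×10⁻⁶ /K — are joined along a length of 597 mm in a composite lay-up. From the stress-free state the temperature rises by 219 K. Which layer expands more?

magnesium alloy

α(magnesium alloy) = 25.6×10⁻⁶/K vs α(soda-lime glass) = 8.62×10⁻⁶/K.
Higher α expands more for the same ΔT: magnesium alloy.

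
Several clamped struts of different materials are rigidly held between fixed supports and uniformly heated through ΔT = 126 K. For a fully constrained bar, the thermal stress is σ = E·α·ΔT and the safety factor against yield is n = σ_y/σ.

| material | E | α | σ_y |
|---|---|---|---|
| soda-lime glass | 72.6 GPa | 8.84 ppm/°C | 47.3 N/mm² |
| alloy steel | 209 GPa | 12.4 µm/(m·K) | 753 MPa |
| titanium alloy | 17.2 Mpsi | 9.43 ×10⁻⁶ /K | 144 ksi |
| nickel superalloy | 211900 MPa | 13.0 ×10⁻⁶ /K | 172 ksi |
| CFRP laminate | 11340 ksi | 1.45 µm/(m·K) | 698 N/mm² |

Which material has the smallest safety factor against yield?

Converting E to GPa, α to ×10⁻⁶/K, σ_y to MPa, then σ and n for each:
  soda-lime glass: E = 72.60, α = 8.84, σ_y = 47.30 → σ = 80.9 MPa, n = 0.585
  alloy steel: E = 209.0, α = 12.4, σ_y = 753.0 → σ = 327 MPa, n = 2.31
  titanium alloy: E = 118.6, α = 9.43, σ_y = 992.8 → σ = 141 MPa, n = 7.05
  nickel superalloy: E = 211.9, α = 13.0, σ_y = 1186 → σ = 347 MPa, n = 3.42
  CFRP laminate: E = 78.19, α = 1.45, σ_y = 698.0 → σ = 14.3 MPa, n = 48.9
The minimum is soda-lime glass at n = 0.585.

soda-lime glass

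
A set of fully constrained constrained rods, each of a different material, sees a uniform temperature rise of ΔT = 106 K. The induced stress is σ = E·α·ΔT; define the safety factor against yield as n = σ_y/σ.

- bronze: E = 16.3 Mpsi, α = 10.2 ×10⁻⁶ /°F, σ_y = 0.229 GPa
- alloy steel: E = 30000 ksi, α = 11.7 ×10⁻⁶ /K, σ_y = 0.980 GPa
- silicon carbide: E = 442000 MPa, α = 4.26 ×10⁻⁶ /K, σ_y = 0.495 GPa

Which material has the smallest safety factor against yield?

bronze

With everything in SI (GPa, ×10⁻⁶/K, MPa):
  bronze: E = 112.4, α = 18.4, σ_y = 229.0 → σ = 219 MPa, n = 1.05
  alloy steel: E = 206.8, α = 11.7, σ_y = 980.0 → σ = 257 MPa, n = 3.82
  silicon carbide: E = 442.0, α = 4.26, σ_y = 495.0 → σ = 200 MPa, n = 2.48
Smallest n: bronze with n = 1.05.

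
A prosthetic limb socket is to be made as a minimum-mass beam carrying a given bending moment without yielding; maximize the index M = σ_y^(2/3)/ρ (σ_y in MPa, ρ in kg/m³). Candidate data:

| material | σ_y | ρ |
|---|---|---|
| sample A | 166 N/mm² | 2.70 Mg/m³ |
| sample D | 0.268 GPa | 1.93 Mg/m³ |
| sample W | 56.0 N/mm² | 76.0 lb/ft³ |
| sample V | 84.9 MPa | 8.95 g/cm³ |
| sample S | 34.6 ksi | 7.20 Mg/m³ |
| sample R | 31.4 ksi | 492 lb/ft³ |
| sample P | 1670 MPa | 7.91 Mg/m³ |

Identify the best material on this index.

sample D

Convert each candidate to consistent units, then evaluate M:
  sample A: σ_y = 166.0 MPa, ρ = 2700 kg/m³
  sample D: σ_y = 268.0 MPa, ρ = 1930 kg/m³
  sample W: σ_y = 56.00 MPa, ρ = 1217 kg/m³
  sample V: σ_y = 84.90 MPa, ρ = 8950 kg/m³
  sample S: σ_y = 238.6 MPa, ρ = 7200 kg/m³
  sample R: σ_y = 216.5 MPa, ρ = 7881 kg/m³
  sample P: σ_y = 1670 MPa, ρ = 7910 kg/m³
  sample D: M = 21.5×10⁻³
  sample P: M = 17.8×10⁻³
  sample W: M = 12.0×10⁻³
  sample A: M = 11.2×10⁻³
  sample S: M = 5.34×10⁻³
  sample R: M = 4.57×10⁻³
  sample V: M = 2.16×10⁻³
The maximum is for sample D.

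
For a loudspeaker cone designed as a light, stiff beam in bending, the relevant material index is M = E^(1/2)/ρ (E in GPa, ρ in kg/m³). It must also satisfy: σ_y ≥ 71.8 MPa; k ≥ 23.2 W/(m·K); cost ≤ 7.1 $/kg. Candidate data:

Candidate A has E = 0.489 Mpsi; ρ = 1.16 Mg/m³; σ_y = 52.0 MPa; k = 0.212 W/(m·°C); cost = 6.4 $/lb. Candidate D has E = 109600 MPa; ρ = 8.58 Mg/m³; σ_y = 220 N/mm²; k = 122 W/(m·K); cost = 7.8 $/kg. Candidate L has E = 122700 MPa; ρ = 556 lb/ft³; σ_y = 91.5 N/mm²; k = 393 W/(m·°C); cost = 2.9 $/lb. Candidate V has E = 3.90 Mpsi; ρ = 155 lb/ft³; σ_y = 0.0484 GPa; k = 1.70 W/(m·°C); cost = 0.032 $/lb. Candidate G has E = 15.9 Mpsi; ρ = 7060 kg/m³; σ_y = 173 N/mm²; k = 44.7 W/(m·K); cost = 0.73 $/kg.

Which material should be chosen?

candidate G

Screen on constraints: σ_y ≥ 71.8 MPa; k ≥ 23.2 W/(m·K); cost ≤ 7.1 $/kg. Survivors: candidate L, candidate G.
After converting to SI:
  candidate L: E = 122.7 GPa, ρ = 8906 kg/m³
  candidate G: E = 109.6 GPa, ρ = 7060 kg/m³
  candidate G: M = 1.48×10⁻³
  candidate L: M = 1.24×10⁻³
Candidate G ranks first.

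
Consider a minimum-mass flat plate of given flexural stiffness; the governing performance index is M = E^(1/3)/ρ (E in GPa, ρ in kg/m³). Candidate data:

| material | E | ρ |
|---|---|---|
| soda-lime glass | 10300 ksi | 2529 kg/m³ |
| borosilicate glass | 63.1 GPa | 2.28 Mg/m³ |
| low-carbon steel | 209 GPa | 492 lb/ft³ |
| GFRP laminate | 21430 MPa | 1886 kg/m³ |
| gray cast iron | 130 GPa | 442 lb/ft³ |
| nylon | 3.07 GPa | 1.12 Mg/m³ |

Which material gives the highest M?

borosilicate glass

In SI units:
  soda-lime glass: E = 71.02 GPa, ρ = 2529 kg/m³
  borosilicate glass: E = 63.10 GPa, ρ = 2280 kg/m³
  low-carbon steel: E = 209.0 GPa, ρ = 7881 kg/m³
  GFRP laminate: E = 21.43 GPa, ρ = 1886 kg/m³
  gray cast iron: E = 130.0 GPa, ρ = 7080 kg/m³
  nylon: E = 3.070 GPa, ρ = 1120 kg/m³
  borosilicate glass: M = 1.75×10⁻³
  soda-lime glass: M = 1.64×10⁻³
  GFRP laminate: M = 1.47×10⁻³
  nylon: M = 1.30×10⁻³
  low-carbon steel: M = 0.753×10⁻³
  gray cast iron: M = 0.715×10⁻³
Highest index: borosilicate glass.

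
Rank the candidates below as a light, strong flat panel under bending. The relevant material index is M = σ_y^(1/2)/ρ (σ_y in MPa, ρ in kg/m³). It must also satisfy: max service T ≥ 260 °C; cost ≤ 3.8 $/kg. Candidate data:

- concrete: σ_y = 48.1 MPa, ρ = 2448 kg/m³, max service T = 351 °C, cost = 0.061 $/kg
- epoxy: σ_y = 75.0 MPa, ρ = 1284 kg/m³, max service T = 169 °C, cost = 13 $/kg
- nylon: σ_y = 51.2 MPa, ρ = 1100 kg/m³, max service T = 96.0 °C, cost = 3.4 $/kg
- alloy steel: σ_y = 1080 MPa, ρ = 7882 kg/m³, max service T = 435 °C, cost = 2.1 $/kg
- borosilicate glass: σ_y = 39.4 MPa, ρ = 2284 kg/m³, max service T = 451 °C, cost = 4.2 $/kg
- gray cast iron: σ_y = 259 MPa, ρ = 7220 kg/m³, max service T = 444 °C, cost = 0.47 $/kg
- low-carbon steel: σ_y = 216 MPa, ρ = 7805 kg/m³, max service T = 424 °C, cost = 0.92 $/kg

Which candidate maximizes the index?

alloy steel

Screen on constraints: max service T ≥ 260 °C; cost ≤ 3.8 $/kg. Survivors: concrete, alloy steel, gray cast iron, low-carbon steel.
Evaluate M for each candidate:
  alloy steel: M = 4.17×10⁻³
  concrete: M = 2.83×10⁻³
  gray cast iron: M = 2.23×10⁻³
  low-carbon steel: M = 1.88×10⁻³
The maximum is for alloy steel.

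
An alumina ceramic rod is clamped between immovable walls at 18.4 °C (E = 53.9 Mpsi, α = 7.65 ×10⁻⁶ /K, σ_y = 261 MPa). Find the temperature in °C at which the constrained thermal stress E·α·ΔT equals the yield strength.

E = 53.9 Mpsi = 371.6 GPa.
E·α·ΔT = 261.0 MPa ⇒ ΔT = 261.0 / (371.6×10³ × 7.65×10⁻⁶) = 91.81 K.
T = 18.4 + 91.81 = 110.2 °C.

110 °C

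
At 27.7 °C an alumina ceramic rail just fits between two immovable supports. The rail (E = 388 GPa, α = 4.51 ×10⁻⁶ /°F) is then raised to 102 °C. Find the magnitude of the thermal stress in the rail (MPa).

α = 4.51×10⁻⁶/°F × 9/5 = 8.12×10⁻⁶/K.
ΔT = 74.30 K. Constrained thermal stress σ = E·α·ΔT = 388.0×10³ MPa × 8.12×10⁻⁶ × 74.30 = 234 MPa (compressive).

234 MPa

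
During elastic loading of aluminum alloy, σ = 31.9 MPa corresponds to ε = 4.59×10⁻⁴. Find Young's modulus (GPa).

E = σ/ε = 31.9 MPa / 4.59×10⁻⁴ = 69500 MPa = 69.5 GPa.

69.5 GPa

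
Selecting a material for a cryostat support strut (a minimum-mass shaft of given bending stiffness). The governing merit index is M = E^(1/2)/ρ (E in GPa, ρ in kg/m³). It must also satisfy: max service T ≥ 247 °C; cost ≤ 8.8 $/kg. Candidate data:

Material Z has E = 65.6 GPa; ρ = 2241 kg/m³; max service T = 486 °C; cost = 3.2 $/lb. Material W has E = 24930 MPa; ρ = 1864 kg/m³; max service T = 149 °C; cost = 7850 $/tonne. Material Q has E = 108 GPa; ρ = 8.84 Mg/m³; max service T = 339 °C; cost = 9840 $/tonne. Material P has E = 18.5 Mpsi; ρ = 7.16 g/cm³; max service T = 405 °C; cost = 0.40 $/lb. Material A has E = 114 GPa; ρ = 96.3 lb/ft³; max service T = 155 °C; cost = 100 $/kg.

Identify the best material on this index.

Screen on constraints: max service T ≥ 247 °C; cost ≤ 8.8 $/kg. Survivors: material Z, material P.
Convert each candidate to consistent units, then evaluate M:
  material Z: E = 65.60 GPa, ρ = 2241 kg/m³
  material P: E = 127.6 GPa, ρ = 7160 kg/m³
  material Z: M = 3.61×10⁻³
  material P: M = 1.58×10⁻³
Material Z has the largest M.

material Z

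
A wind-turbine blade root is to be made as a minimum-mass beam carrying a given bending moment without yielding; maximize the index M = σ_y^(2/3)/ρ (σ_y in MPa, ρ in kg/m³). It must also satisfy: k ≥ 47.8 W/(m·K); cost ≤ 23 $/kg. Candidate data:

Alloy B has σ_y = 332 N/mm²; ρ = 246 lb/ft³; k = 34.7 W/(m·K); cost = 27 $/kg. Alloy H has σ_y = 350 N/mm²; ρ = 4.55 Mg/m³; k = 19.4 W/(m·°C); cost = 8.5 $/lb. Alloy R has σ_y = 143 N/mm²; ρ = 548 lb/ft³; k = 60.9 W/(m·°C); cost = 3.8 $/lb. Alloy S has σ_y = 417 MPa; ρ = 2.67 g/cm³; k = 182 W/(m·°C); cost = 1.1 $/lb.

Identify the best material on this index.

alloy S

Screen on constraints: k ≥ 47.8 W/(m·K); cost ≤ 23 $/kg. Survivors: alloy R, alloy S.
Normalizing units and computing the index:
  alloy R: σ_y = 143.0 MPa, ρ = 8778 kg/m³
  alloy S: σ_y = 417.0 MPa, ρ = 2670 kg/m³
  alloy S: M = 20.9×10⁻³
  alloy R: M = 3.12×10⁻³
The maximum is for alloy S.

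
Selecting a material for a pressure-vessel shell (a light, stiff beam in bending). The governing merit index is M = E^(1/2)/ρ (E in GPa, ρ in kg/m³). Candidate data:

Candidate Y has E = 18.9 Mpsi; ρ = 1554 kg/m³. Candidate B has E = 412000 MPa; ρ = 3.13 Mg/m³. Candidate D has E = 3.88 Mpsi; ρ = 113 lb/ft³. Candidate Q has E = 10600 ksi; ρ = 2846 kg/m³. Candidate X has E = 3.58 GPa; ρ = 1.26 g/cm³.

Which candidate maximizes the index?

candidate Y

Putting every candidate on a common basis:
  candidate Y: E = 130.3 GPa, ρ = 1554 kg/m³
  candidate B: E = 412.0 GPa, ρ = 3130 kg/m³
  candidate D: E = 26.75 GPa, ρ = 1810 kg/m³
  candidate Q: E = 73.08 GPa, ρ = 2846 kg/m³
  candidate X: E = 3.580 GPa, ρ = 1260 kg/m³
  candidate Y: M = 7.35×10⁻³
  candidate B: M = 6.48×10⁻³
  candidate Q: M = 3.00×10⁻³
  candidate D: M = 2.86×10⁻³
  candidate X: M = 1.50×10⁻³
Candidate Y has the largest M.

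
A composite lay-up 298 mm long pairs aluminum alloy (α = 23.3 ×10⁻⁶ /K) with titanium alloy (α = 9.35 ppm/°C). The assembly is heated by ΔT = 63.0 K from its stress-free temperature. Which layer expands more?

α(aluminum alloy) = 23.3×10⁻⁶/K vs α(titanium alloy) = 9.35×10⁻⁶/K.
Higher α expands more for the same ΔT: aluminum alloy.

aluminum alloy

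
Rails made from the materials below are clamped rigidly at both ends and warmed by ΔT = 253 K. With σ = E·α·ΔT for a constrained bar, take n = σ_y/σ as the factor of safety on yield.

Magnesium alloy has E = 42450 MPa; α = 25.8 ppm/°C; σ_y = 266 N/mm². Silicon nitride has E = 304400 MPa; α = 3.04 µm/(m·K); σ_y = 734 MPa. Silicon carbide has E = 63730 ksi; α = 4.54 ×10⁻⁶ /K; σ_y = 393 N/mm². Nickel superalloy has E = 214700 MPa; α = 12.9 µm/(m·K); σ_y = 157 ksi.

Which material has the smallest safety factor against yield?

Converting E to GPa, α to ×10⁻⁶/K, σ_y to MPa, then σ and n for each:
  magnesium alloy: E = 42.45, α = 25.8, σ_y = 266.0 → σ = 277 MPa, n = 0.960
  silicon nitride: E = 304.4, α = 3.04, σ_y = 734.0 → σ = 234 MPa, n = 3.14
  silicon carbide: E = 439.4, α = 4.54, σ_y = 393.0 → σ = 505 MPa, n = 0.779
  nickel superalloy: E = 214.7, α = 12.9, σ_y = 1082 → σ = 701 MPa, n = 1.54
Smallest n: silicon carbide with n = 0.779.

silicon carbide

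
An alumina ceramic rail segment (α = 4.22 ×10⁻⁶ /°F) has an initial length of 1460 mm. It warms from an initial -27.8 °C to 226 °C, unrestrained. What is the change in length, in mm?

2.81 mm

Convert α: 4.22×10⁻⁶/°F × (9/5) = 7.60×10⁻⁶/K.
ΔT = 226 − (-27.8) = 253.8 K.
ΔL = α·L₀·ΔT = 7.60×10⁻⁶ × 1460 mm × 253.8 K = 2.81 mm.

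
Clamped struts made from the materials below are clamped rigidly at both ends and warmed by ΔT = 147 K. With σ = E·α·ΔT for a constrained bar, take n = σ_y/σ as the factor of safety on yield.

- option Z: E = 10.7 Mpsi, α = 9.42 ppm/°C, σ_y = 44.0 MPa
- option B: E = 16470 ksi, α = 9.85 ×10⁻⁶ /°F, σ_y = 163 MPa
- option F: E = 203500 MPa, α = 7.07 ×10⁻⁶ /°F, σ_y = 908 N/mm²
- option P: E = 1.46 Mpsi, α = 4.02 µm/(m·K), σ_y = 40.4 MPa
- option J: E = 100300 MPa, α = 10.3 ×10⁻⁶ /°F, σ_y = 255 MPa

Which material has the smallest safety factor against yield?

option Z

Per material, after unit conversion:
  option Z: E = 73.77, α = 9.42, σ_y = 44.00 → σ = 102 MPa, n = 0.431
  option B: E = 113.6, α = 17.7, σ_y = 163.0 → σ = 296 MPa, n = 0.551
  option F: E = 203.5, α = 12.7, σ_y = 908.0 → σ = 381 MPa, n = 2.39
  option P: E = 10.07, α = 4.02, σ_y = 40.40 → σ = 5.95 MPa, n = 6.79
  option J: E = 100.3, α = 18.5, σ_y = 255.0 → σ = 273 MPa, n = 0.933
Smallest n: option Z with n = 0.431.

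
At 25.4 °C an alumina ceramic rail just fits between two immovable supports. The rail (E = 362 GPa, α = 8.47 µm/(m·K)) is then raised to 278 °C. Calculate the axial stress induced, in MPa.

ΔT = 252.6 K. Constrained thermal stress σ = E·α·ΔT = 362.0×10³ MPa × 8.47×10⁻⁶ × 252.6 = 775 MPa (compressive).

775 MPa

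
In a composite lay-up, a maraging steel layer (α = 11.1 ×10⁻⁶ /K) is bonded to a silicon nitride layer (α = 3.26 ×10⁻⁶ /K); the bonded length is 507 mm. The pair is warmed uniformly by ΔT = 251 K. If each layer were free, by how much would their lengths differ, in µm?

998 µm

Δα = |11.1 − 3.26|×10⁻⁶/K = 7.84×10⁻⁶/K.
ΔL_mismatch = Δα·L·ΔT = 7.84×10⁻⁶ × 507.0 mm × 251.0 K = 998 µm.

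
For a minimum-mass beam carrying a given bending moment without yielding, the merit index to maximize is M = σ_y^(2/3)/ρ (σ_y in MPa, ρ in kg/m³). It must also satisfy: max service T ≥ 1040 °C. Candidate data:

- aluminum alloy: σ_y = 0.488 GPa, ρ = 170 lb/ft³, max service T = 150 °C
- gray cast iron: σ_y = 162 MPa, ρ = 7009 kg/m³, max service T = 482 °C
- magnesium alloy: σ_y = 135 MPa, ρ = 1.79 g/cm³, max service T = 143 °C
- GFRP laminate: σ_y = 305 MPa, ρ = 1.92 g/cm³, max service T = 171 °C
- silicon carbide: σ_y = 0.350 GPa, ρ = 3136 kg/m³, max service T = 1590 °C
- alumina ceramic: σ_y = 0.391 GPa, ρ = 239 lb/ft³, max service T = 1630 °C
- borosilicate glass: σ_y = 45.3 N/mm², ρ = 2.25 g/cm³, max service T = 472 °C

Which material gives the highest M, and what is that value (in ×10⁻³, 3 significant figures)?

silicon carbide, M = 15.8×10⁻³

Screen on constraints: max service T ≥ 1040 °C. Survivors: silicon carbide, alumina ceramic.
Convert each candidate to consistent units, then evaluate M:
  silicon carbide: σ_y = 350.0 MPa, ρ = 3136 kg/m³
  alumina ceramic: σ_y = 391.0 MPa, ρ = 3828 kg/m³
  silicon carbide: M = 15.8×10⁻³
  alumina ceramic: M = 14.0×10⁻³
Silicon carbide has the largest M.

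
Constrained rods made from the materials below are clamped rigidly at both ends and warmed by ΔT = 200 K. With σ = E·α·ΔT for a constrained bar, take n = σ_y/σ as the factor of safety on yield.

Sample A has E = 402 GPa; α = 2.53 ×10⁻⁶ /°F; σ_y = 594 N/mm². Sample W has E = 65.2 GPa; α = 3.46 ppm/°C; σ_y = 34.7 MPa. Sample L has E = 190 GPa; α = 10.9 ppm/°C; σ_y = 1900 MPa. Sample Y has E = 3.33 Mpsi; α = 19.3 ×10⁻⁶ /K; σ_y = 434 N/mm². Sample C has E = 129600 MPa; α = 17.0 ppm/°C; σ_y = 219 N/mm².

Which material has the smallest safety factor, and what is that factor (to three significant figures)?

sample C, n = 0.497

In consistent units (E in GPa, α in ×10⁻⁶/K, σ_y in MPa):
  sample A: E = 402.0, α = 4.55, σ_y = 594.0 → σ = 366 MPa, n = 1.62
  sample W: E = 65.20, α = 3.46, σ_y = 34.70 → σ = 45.1 MPa, n = 0.769
  sample L: E = 190.0, α = 10.9, σ_y = 1900 → σ = 414 MPa, n = 4.59
  sample Y: E = 22.96, α = 19.3, σ_y = 434.0 → σ = 88.6 MPa, n = 4.90
  sample C: E = 129.6, α = 17.0, σ_y = 219.0 → σ = 441 MPa, n = 0.497
The minimum is sample C at n = 0.497.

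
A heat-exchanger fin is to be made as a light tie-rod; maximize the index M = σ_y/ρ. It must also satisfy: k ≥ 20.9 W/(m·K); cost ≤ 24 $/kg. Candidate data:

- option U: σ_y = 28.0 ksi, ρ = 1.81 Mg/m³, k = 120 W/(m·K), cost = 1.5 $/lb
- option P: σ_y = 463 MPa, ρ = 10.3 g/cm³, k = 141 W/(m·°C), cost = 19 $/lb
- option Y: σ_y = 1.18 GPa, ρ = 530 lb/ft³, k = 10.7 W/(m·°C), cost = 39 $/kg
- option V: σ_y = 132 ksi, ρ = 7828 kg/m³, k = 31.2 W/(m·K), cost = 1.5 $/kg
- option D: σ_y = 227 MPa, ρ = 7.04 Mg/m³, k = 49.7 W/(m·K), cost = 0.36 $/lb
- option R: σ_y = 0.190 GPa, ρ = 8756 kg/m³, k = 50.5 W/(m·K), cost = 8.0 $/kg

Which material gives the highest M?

Screen on constraints: k ≥ 20.9 W/(m·K); cost ≤ 24 $/kg. Survivors: option U, option V, option D, option R.
Convert each candidate to consistent units, then evaluate M:
  option U: σ_y = 193.1 MPa, ρ = 1810 kg/m³
  option V: σ_y = 910.1 MPa, ρ = 7828 kg/m³
  option D: σ_y = 227.0 MPa, ρ = 7040 kg/m³
  option R: σ_y = 190.0 MPa, ρ = 8756 kg/m³
  option V: M = 116 kN·m/kg
  option U: M = 107 kN·m/kg
  option D: M = 32.2 kN·m/kg
  option R: M = 21.7 kN·m/kg
Option V ranks first.

option V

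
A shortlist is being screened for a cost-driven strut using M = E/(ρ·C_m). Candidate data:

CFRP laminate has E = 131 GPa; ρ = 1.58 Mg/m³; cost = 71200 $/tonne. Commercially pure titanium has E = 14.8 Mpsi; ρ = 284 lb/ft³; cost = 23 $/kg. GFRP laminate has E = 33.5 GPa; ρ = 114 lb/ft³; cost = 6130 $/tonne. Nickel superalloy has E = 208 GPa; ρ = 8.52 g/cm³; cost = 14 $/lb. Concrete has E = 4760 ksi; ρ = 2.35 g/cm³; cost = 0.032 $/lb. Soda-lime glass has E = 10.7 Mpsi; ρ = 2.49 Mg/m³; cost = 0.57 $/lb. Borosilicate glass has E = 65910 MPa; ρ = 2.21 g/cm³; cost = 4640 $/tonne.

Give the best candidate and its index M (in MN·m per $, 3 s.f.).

concrete, M = 198 MN·m per $

Putting every candidate on a common basis:
  CFRP laminate: E = 131.0 GPa, ρ = 1580 kg/m³, cost = 71.20 $/kg
  commercially pure titanium: E = 102.0 GPa, ρ = 4549 kg/m³, cost = 23.00 $/kg
  GFRP laminate: E = 33.50 GPa, ρ = 1826 kg/m³, cost = 6.130 $/kg
  nickel superalloy: E = 208.0 GPa, ρ = 8520 kg/m³, cost = 30.86 $/kg
  concrete: E = 32.82 GPa, ρ = 2350 kg/m³, cost = 0.07055 $/kg
  soda-lime glass: E = 73.77 GPa, ρ = 2490 kg/m³, cost = 1.257 $/kg
  borosilicate glass: E = 65.91 GPa, ρ = 2210 kg/m³, cost = 4.640 $/kg
  concrete: M = 198 MN·m per $
  soda-lime glass: M = 23.6 MN·m per $
  borosilicate glass: M = 6.43 MN·m per $
  GFRP laminate: M = 2.99 MN·m per $
  CFRP laminate: M = 1.16 MN·m per $
  commercially pure titanium: M = 0.975 MN·m per $
  nickel superalloy: M = 0.791 MN·m per $
Highest index: concrete.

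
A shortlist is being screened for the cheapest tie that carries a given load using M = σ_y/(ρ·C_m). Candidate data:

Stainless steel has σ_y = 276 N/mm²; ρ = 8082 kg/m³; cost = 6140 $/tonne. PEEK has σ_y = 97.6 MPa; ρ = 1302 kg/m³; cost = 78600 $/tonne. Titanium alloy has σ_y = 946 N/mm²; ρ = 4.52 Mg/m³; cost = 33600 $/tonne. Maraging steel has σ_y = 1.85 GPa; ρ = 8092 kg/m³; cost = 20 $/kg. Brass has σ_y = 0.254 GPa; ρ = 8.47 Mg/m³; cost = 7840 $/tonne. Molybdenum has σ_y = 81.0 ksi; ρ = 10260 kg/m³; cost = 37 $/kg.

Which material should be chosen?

Convert each candidate to consistent units, then evaluate M:
  stainless steel: σ_y = 276.0 MPa, ρ = 8082 kg/m³, cost = 6.140 $/kg
  PEEK: σ_y = 97.60 MPa, ρ = 1302 kg/m³, cost = 78.60 $/kg
  titanium alloy: σ_y = 946.0 MPa, ρ = 4520 kg/m³, cost = 33.60 $/kg
  maraging steel: σ_y = 1850 MPa, ρ = 8092 kg/m³, cost = 20.00 $/kg
  brass: σ_y = 254.0 MPa, ρ = 8470 kg/m³, cost = 7.840 $/kg
  molybdenum: σ_y = 558.5 MPa, ρ = 10260 kg/m³, cost = 37.00 $/kg
  maraging steel: M = 11.4 kN·m per $
  titanium alloy: M = 6.23 kN·m per $
  stainless steel: M = 5.56 kN·m per $
  brass: M = 3.83 kN·m per $
  molybdenum: M = 1.47 kN·m per $
  PEEK: M = 0.954 kN·m per $
The maximum is for maraging steel.

maraging steel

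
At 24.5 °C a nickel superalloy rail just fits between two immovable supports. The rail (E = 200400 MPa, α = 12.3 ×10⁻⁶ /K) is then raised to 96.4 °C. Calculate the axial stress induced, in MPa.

177 MPa

E = 200400 MPa = 200.4 GPa.
ΔT = 71.90 K. Constrained thermal stress σ = E·α·ΔT = 200.4×10³ MPa × 12.3×10⁻⁶ × 71.90 = 177 MPa (compressive).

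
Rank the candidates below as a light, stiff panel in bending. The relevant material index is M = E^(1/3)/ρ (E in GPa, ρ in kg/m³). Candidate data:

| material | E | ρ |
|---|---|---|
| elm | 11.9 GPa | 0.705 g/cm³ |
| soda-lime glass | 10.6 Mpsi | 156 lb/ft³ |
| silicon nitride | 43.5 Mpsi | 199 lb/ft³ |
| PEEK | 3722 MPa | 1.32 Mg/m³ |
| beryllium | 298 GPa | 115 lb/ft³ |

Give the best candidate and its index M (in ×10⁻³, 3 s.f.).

beryllium, M = 3.63×10⁻³

In SI units:
  elm: E = 11.90 GPa, ρ = 705.0 kg/m³
  soda-lime glass: E = 73.08 GPa, ρ = 2499 kg/m³
  silicon nitride: E = 299.9 GPa, ρ = 3188 kg/m³
  PEEK: E = 3.722 GPa, ρ = 1320 kg/m³
  beryllium: E = 298.0 GPa, ρ = 1842 kg/m³
  beryllium: M = 3.63×10⁻³
  elm: M = 3.24×10⁻³
  silicon nitride: M = 2.10×10⁻³
  soda-lime glass: M = 1.67×10⁻³
  PEEK: M = 1.17×10⁻³
Beryllium ranks first.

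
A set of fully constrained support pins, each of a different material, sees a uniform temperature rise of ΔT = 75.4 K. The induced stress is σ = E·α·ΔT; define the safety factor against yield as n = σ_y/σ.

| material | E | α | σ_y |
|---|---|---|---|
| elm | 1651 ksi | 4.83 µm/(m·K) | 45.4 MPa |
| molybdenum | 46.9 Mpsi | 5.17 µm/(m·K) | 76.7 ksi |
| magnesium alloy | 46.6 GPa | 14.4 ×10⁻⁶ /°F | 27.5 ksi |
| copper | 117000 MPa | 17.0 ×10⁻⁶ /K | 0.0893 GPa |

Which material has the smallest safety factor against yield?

copper

Per material, after unit conversion:
  elm: E = 11.38, α = 4.83, σ_y = 45.40 → σ = 4.15 MPa, n = 11.0
  molybdenum: E = 323.4, α = 5.17, σ_y = 528.8 → σ = 126 MPa, n = 4.20
  magnesium alloy: E = 46.60, α = 25.9, σ_y = 189.6 → σ = 91.1 MPa, n = 2.08
  copper: E = 117.0, α = 17.0, σ_y = 89.30 → σ = 150 MPa, n = 0.595
Smallest n: copper with n = 0.595.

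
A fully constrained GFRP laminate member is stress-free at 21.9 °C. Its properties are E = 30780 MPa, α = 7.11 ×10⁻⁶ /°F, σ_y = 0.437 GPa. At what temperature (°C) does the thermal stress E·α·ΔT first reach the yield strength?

E = 30780 MPa = 30.78 GPa.
α = 7.11×10⁻⁶/°F × 9/5 = 12.8×10⁻⁶/K.
σ_y = 0.437 GPa = 437.0 MPa.
E·α·ΔT = 437.0 MPa ⇒ ΔT = 437.0 / (30.78×10³ × 12.8×10⁻⁶) = 1109 K.
T = 21.9 + 1109 = 1131 °C.

1130 °C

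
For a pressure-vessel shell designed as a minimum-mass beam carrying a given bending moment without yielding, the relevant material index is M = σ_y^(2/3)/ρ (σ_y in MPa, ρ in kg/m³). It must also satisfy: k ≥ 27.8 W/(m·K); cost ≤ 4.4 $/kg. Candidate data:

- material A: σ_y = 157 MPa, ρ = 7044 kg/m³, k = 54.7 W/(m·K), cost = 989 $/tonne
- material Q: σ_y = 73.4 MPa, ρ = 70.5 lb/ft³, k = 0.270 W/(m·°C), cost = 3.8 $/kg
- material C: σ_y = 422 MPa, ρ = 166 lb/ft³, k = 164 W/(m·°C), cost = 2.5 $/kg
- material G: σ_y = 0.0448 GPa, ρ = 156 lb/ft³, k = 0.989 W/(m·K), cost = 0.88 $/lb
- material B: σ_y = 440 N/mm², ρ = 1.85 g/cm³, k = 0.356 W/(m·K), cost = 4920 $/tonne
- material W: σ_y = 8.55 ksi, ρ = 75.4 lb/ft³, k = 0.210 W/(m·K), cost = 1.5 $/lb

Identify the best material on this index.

material C

Screen on constraints: k ≥ 27.8 W/(m·K); cost ≤ 4.4 $/kg. Survivors: material A, material C.
In SI units:
  material A: σ_y = 157.0 MPa, ρ = 7044 kg/m³
  material C: σ_y = 422.0 MPa, ρ = 2659 kg/m³
  material C: M = 21.2×10⁻³
  material A: M = 4.13×10⁻³
Material C ranks first.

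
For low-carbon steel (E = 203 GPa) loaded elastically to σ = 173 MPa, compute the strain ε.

8.52×10⁻⁴

ε = σ/E = 173 / 203000 = 8.52×10⁻⁴.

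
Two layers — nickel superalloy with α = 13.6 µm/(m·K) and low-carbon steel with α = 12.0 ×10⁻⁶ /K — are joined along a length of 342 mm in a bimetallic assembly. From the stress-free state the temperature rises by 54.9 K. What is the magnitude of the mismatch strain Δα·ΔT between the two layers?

Δα = |13.6 − 12.0|×10⁻⁶/K = 1.60×10⁻⁶/K.
Mismatch strain = Δα·ΔT = 1.60×10⁻⁶ × 54.9 = 8.78×10⁻⁵.

8.78×10⁻⁵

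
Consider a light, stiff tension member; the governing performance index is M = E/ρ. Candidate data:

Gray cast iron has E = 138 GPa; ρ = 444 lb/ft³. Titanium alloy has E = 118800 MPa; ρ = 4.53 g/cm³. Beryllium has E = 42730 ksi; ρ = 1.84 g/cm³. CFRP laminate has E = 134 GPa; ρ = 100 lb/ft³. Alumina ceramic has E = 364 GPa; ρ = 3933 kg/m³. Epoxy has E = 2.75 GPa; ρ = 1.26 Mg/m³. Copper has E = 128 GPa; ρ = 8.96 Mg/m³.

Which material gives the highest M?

Normalizing units and computing the index:
  gray cast iron: E = 138.0 GPa, ρ = 7112 kg/m³
  titanium alloy: E = 118.8 GPa, ρ = 4530 kg/m³
  beryllium: E = 294.6 GPa, ρ = 1840 kg/m³
  CFRP laminate: E = 134.0 GPa, ρ = 1602 kg/m³
  alumina ceramic: E = 364.0 GPa, ρ = 3933 kg/m³
  epoxy: E = 2.750 GPa, ρ = 1260 kg/m³
  copper: E = 128.0 GPa, ρ = 8960 kg/m³
  beryllium: M = 160 MN·m/kg
  alumina ceramic: M = 92.6 MN·m/kg
  CFRP laminate: M = 83.7 MN·m/kg
  titanium alloy: M = 26.2 MN·m/kg
  gray cast iron: M = 19.4 MN·m/kg
  copper: M = 14.3 MN·m/kg
  epoxy: M = 2.18 MN·m/kg
Beryllium ranks first.

beryllium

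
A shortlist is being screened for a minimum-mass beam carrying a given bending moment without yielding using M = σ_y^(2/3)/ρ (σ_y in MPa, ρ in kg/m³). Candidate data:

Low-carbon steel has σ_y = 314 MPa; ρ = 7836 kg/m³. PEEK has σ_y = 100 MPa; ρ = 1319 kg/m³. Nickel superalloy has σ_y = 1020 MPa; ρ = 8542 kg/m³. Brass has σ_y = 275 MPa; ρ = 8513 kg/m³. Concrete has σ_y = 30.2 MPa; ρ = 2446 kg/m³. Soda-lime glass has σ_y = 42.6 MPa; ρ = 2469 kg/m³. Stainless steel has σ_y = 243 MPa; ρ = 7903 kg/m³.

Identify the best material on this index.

Computing M directly (units already consistent):
  PEEK: M = 16.3×10⁻³
  nickel superalloy: M = 11.9×10⁻³
  low-carbon steel: M = 5.90×10⁻³
  brass: M = 4.97×10⁻³
  soda-lime glass: M = 4.94×10⁻³
  stainless steel: M = 4.93×10⁻³
  concrete: M = 3.96×10⁻³
The maximum is for PEEK.

PEEK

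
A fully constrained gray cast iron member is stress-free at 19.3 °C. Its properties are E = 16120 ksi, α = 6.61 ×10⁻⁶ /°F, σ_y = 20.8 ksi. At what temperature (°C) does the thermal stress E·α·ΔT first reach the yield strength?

E = 16120 ksi = 111.1 GPa.
α = 6.61×10⁻⁶/°F × 9/5 = 11.9×10⁻⁶/K.
σ_y = 20.8 ksi = 143.4 MPa.
E·α·ΔT = 143.4 MPa ⇒ ΔT = 143.4 / (111.1×10³ × 11.9×10⁻⁶) = 108.4 K.
T = 19.3 + 108.4 = 127.7 °C.

128 °C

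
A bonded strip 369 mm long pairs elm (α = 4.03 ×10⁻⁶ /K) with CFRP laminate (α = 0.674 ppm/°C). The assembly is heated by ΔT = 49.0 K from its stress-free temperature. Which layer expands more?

α(elm) = 4.03×10⁻⁶/K vs α(CFRP laminate) = 0.674×10⁻⁶/K.
Higher α expands more for the same ΔT: elm.

elm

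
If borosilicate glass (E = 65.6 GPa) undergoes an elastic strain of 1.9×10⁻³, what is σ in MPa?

σ = E·ε = 65600 MPa × 1.9×10⁻³ = 125 MPa.

125 MPa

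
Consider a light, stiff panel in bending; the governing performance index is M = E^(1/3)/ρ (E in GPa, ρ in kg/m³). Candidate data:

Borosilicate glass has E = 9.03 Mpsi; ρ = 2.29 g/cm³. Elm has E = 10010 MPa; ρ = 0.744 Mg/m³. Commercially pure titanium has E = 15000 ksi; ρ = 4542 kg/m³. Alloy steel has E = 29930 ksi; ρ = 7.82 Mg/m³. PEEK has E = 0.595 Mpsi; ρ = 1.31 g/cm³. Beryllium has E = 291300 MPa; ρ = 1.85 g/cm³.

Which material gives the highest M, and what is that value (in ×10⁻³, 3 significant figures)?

beryllium, M = 3.58×10⁻³

In SI units:
  borosilicate glass: E = 62.26 GPa, ρ = 2290 kg/m³
  elm: E = 10.01 GPa, ρ = 744.0 kg/m³
  commercially pure titanium: E = 103.4 GPa, ρ = 4542 kg/m³
  alloy steel: E = 206.4 GPa, ρ = 7820 kg/m³
  PEEK: E = 4.102 GPa, ρ = 1310 kg/m³
  beryllium: E = 291.3 GPa, ρ = 1850 kg/m³
  beryllium: M = 3.58×10⁻³
  elm: M = 2.90×10⁻³
  borosilicate glass: M = 1.73×10⁻³
  PEEK: M = 1.22×10⁻³
  commercially pure titanium: M = 1.03×10⁻³
  alloy steel: M = 0.756×10⁻³
Beryllium ranks first.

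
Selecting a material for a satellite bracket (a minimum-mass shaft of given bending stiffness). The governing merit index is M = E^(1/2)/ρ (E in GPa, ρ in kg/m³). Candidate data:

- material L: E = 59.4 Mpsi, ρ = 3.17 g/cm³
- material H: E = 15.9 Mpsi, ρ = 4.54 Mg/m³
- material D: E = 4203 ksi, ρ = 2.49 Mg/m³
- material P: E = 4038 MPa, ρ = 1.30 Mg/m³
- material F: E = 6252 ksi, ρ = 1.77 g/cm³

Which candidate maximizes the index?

After converting to SI:
  material L: E = 409.5 GPa, ρ = 3170 kg/m³
  material H: E = 109.6 GPa, ρ = 4540 kg/m³
  material D: E = 28.98 GPa, ρ = 2490 kg/m³
  material P: E = 4.038 GPa, ρ = 1300 kg/m³
  material F: E = 43.11 GPa, ρ = 1770 kg/m³
  material L: M = 6.38×10⁻³
  material F: M = 3.71×10⁻³
  material H: M = 2.31×10⁻³
  material D: M = 2.16×10⁻³
  material P: M = 1.55×10⁻³
Material L has the largest M.

material L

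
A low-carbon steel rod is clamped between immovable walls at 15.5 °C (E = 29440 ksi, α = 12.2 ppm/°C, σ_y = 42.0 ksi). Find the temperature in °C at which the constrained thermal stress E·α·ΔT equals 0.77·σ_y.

E = 29440 ksi = 203.0 GPa.
σ_y = 42.0 ksi = 289.6 MPa.
E·α·ΔT = 223.0 MPa ⇒ ΔT = 223.0 / (203.0×10³ × 12.2×10⁻⁶) = 90.04 K.
T = 15.5 + 90.04 = 105.5 °C.

106 °C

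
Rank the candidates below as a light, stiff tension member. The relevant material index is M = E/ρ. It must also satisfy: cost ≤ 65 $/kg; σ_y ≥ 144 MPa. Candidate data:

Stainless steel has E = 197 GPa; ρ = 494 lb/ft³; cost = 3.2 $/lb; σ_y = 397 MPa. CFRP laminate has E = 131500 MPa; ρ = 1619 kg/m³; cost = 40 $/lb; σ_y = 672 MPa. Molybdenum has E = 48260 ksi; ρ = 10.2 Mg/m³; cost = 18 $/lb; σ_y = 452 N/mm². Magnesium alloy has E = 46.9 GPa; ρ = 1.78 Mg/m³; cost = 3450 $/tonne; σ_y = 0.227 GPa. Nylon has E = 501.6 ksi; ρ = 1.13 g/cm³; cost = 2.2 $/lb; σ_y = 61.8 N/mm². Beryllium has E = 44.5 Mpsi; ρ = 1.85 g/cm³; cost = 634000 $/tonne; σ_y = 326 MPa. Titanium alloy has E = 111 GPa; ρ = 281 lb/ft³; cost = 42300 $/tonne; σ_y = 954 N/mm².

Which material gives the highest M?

Screen on constraints: cost ≤ 65 $/kg; σ_y ≥ 144 MPa. Survivors: stainless steel, molybdenum, magnesium alloy, titanium alloy.
Convert each candidate to consistent units, then evaluate M:
  stainless steel: E = 197.0 GPa, ρ = 7913 kg/m³
  molybdenum: E = 332.7 GPa, ρ = 10200 kg/m³
  magnesium alloy: E = 46.90 GPa, ρ = 1780 kg/m³
  titanium alloy: E = 111.0 GPa, ρ = 4501 kg/m³
  molybdenum: M = 32.6 MN·m/kg
  magnesium alloy: M = 26.3 MN·m/kg
  stainless steel: M = 24.9 MN·m/kg
  titanium alloy: M = 24.7 MN·m/kg
Molybdenum has the largest M.

molybdenum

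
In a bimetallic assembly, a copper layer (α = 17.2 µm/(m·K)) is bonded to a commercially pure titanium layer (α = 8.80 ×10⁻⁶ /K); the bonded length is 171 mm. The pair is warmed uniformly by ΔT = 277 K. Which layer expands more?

α(copper) = 17.2×10⁻⁶/K vs α(commercially pure titanium) = 8.80×10⁻⁶/K.
Higher α expands more for the same ΔT: copper.

copper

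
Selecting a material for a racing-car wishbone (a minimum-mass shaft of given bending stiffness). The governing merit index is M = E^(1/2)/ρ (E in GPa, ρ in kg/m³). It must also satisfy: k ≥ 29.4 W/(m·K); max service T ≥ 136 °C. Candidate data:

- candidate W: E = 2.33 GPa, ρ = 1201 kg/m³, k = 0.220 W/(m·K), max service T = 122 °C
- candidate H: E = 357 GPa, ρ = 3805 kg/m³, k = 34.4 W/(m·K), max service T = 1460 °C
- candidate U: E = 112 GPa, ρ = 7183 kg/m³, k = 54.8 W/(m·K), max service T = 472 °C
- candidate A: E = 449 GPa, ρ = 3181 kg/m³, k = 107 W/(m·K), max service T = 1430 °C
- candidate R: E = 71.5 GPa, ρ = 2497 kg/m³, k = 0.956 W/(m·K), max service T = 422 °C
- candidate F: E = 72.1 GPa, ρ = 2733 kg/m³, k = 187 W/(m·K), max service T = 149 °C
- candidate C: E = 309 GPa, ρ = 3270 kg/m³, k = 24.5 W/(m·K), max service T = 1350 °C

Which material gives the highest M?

Screen on constraints: k ≥ 29.4 W/(m·K); max service T ≥ 136 °C. Survivors: candidate H, candidate U, candidate A, candidate F.
Computing M directly (units already consistent):
  candidate A: M = 6.66×10⁻³
  candidate H: M = 4.97×10⁻³
  candidate F: M = 3.11×10⁻³
  candidate U: M = 1.47×10⁻³
Candidate A ranks first.

candidate A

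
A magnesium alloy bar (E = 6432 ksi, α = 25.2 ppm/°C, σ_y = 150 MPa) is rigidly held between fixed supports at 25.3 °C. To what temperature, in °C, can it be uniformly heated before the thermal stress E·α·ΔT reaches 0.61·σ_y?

107 °C

E = 6432 ksi = 44.35 GPa.
E·α·ΔT = 91.50 MPa ⇒ ΔT = 91.50 / (44.35×10³ × 25.2×10⁻⁶) = 81.88 K.
T = 25.3 + 81.88 = 107.2 °C.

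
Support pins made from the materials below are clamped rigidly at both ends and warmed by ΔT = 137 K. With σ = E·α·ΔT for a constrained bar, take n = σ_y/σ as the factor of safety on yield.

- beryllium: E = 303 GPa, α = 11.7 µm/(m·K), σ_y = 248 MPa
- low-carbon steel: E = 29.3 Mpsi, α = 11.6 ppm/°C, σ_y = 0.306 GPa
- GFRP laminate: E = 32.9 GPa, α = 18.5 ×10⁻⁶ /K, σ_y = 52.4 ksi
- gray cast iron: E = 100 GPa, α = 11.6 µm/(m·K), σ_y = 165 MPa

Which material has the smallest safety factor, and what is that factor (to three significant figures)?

beryllium, n = 0.511

Converting E to GPa, α to ×10⁻⁶/K, σ_y to MPa, then σ and n for each:
  beryllium: E = 303.0, α = 11.7, σ_y = 248.0 → σ = 486 MPa, n = 0.511
  low-carbon steel: E = 202.0, α = 11.6, σ_y = 306.0 → σ = 321 MPa, n = 0.953
  GFRP laminate: E = 32.90, α = 18.5, σ_y = 361.3 → σ = 83.4 MPa, n = 4.33
  gray cast iron: E = 100.0, α = 11.6, σ_y = 165.0 → σ = 159 MPa, n = 1.04
Smallest n: beryllium with n = 0.511.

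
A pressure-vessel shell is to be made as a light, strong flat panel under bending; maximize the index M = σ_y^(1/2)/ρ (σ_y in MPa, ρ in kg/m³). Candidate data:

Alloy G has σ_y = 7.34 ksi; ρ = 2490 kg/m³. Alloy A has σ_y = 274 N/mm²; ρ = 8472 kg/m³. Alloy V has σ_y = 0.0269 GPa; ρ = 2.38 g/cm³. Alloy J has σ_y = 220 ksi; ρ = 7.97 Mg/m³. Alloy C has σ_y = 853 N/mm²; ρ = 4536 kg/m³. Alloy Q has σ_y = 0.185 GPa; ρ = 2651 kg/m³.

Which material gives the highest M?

alloy C

Normalizing units and computing the index:
  alloy G: σ_y = 50.61 MPa, ρ = 2490 kg/m³
  alloy A: σ_y = 274.0 MPa, ρ = 8472 kg/m³
  alloy V: σ_y = 26.90 MPa, ρ = 2380 kg/m³
  alloy J: σ_y = 1517 MPa, ρ = 7970 kg/m³
  alloy C: σ_y = 853.0 MPa, ρ = 4536 kg/m³
  alloy Q: σ_y = 185.0 MPa, ρ = 2651 kg/m³
  alloy C: M = 6.44×10⁻³
  alloy Q: M = 5.13×10⁻³
  alloy J: M = 4.89×10⁻³
  alloy G: M = 2.86×10⁻³
  alloy V: M = 2.18×10⁻³
  alloy A: M = 1.95×10⁻³
Alloy C ranks first.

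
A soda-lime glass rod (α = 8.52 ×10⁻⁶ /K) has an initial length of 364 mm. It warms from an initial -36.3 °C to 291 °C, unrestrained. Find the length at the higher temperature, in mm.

ΔT = 291 − (-36.3) = 327.3 K.
ΔL = α·L₀·ΔT = 8.52×10⁻⁶ × 364 mm × 327.3 K = 1.02 mm.
L = L₀ + ΔL = 364 + 1.02 = 365.02 mm.

365.02 mm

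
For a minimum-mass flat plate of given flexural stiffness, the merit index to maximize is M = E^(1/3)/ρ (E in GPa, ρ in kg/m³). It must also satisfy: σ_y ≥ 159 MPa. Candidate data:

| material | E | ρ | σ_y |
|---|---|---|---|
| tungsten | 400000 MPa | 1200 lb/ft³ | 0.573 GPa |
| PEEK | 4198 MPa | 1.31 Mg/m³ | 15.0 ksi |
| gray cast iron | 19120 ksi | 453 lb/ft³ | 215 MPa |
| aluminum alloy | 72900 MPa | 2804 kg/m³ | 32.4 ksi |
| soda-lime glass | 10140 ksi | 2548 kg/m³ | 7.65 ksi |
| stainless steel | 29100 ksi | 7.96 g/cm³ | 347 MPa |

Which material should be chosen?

Screen on constraints: σ_y ≥ 159 MPa. Survivors: tungsten, gray cast iron, aluminum alloy, stainless steel.
After converting to SI:
  tungsten: E = 400.0 GPa, ρ = 19220 kg/m³
  gray cast iron: E = 131.8 GPa, ρ = 7256 kg/m³
  aluminum alloy: E = 72.90 GPa, ρ = 2804 kg/m³
  stainless steel: E = 200.6 GPa, ρ = 7960 kg/m³
  aluminum alloy: M = 1.49×10⁻³
  stainless steel: M = 0.735×10⁻³
  gray cast iron: M = 0.701×10⁻³
  tungsten: M = 0.383×10⁻³
The maximum is for aluminum alloy.

aluminum alloy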